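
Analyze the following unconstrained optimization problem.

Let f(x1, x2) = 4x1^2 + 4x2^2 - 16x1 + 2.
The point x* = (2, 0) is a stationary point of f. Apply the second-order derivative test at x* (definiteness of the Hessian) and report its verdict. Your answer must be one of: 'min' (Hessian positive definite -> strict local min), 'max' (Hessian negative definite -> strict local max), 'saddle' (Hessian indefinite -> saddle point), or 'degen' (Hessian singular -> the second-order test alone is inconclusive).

Compute the Hessian H = grad^2 f:
  H = [[8, 0], [0, 8]]
Verify stationarity: grad f(x*) = H x* + g = (0, 0).
Eigenvalues of H: 8, 8.
Both eigenvalues > 0, so H is positive definite -> x* is a strict local min.

min


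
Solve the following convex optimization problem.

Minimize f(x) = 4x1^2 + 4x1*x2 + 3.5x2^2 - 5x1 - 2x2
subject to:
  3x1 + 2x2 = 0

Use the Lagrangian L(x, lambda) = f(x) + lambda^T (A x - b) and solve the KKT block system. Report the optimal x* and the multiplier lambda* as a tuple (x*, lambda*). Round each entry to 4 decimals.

Form the Lagrangian:
  L(x, lambda) = (1/2) x^T Q x + c^T x + lambda^T (A x - b)
Stationarity (grad_x L = 0): Q x + c + A^T lambda = 0.
Primal feasibility: A x = b.

This gives the KKT block system:
  [ Q   A^T ] [ x     ]   [-c ]
  [ A    0  ] [ lambda ] = [ b ]

Solving the linear system:
  x*      = (0.1702, -0.2553)
  lambda* = (1.5532)
  f(x*)   = -0.1702

x* = (0.1702, -0.2553), lambda* = (1.5532)


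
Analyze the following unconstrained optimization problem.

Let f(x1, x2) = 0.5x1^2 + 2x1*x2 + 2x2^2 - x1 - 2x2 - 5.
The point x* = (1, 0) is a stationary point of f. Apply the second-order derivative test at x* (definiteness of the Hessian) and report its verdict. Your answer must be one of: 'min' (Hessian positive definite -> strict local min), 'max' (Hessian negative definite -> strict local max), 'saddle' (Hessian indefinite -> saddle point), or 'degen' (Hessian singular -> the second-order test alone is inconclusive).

Compute the Hessian H = grad^2 f:
  H = [[1, 2], [2, 4]]
Verify stationarity: grad f(x*) = H x* + g = (0, 0).
Eigenvalues of H: 0, 5.
H has a zero eigenvalue (singular; positive semidefinite but not definite), so H is neither positive definite, negative definite, nor indefinite. The second-order test alone is inconclusive -> degen.
(Indeed, f is constant along the null direction of H through x*, so x* is not a strict local extremum.)

degen


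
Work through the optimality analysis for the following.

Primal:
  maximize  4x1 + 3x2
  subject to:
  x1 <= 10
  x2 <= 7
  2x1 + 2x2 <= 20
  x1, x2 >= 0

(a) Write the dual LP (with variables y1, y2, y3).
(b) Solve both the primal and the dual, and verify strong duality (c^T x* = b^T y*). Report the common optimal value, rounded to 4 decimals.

The standard primal-dual pair for 'max c^T x s.t. A x <= b, x >= 0' is:
  Dual:  min b^T y  s.t.  A^T y >= c,  y >= 0.

So the dual LP is:
  minimize  10y1 + 7y2 + 20y3
  subject to:
    y1 + 2y3 >= 4
    y2 + 2y3 >= 3
    y1, y2, y3 >= 0

Solving the primal: x* = (10, 0).
  primal value c^T x* = 40.
Solving the dual: y* = (1, 0, 1.5).
  dual value b^T y* = 40.
Strong duality: c^T x* = b^T y*. Confirmed.

40


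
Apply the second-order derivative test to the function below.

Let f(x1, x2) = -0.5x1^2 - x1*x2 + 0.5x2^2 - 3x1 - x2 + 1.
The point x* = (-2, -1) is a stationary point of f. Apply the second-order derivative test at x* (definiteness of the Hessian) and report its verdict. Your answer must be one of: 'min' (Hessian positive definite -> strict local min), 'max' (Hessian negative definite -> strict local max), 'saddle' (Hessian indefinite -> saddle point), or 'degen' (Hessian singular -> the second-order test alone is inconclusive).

Compute the Hessian H = grad^2 f:
  H = [[-1, -1], [-1, 1]]
Verify stationarity: grad f(x*) = H x* + g = (0, 0).
Eigenvalues of H: -1.4142, 1.4142.
Eigenvalues have mixed signs, so H is indefinite -> x* is a saddle point.

saddle


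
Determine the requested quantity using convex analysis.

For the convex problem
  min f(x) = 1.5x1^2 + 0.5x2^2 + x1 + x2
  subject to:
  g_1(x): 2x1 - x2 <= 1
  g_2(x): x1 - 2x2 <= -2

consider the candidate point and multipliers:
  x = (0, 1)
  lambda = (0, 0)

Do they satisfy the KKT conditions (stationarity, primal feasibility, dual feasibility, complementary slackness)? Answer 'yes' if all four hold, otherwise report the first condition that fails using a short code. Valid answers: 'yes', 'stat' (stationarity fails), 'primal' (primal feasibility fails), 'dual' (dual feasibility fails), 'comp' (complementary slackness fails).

Gradient of f: grad f(x) = Q x + c = (1, 2)
Constraint values g_i(x) = a_i^T x - b_i:
  g_1((0, 1)) = -2
  g_2((0, 1)) = 0
Stationarity residual: grad f(x) + sum_i lambda_i a_i = (1, 2)
  -> stationarity FAILS
Primal feasibility (all g_i <= 0): OK
Dual feasibility (all lambda_i >= 0): OK
Complementary slackness (lambda_i * g_i(x) = 0 for all i): OK

Verdict: the first failing condition is stationarity -> stat.

stat


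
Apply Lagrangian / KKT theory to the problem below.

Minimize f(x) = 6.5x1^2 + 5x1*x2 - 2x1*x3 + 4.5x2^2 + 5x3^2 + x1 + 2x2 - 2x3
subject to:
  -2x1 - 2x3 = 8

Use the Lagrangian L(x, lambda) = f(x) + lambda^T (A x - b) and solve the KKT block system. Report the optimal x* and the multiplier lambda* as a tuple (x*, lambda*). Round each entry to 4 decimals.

Form the Lagrangian:
  L(x, lambda) = (1/2) x^T Q x + c^T x + lambda^T (A x - b)
Stationarity (grad_x L = 0): Q x + c + A^T lambda = 0.
Primal feasibility: A x = b.

This gives the KKT block system:
  [ Q   A^T ] [ x     ]   [-c ]
  [ A    0  ] [ lambda ] = [ b ]

Solving the linear system:
  x*      = (-2.0596, 0.922, -1.9404)
  lambda* = (-8.6422)
  f(x*)   = 36.4014

x* = (-2.0596, 0.922, -1.9404), lambda* = (-8.6422)


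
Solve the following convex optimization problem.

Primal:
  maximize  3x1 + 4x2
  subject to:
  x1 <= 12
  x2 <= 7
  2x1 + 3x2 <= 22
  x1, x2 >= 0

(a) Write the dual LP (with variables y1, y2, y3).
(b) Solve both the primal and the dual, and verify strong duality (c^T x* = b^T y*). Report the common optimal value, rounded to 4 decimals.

The standard primal-dual pair for 'max c^T x s.t. A x <= b, x >= 0' is:
  Dual:  min b^T y  s.t.  A^T y >= c,  y >= 0.

So the dual LP is:
  minimize  12y1 + 7y2 + 22y3
  subject to:
    y1 + 2y3 >= 3
    y2 + 3y3 >= 4
    y1, y2, y3 >= 0

Solving the primal: x* = (11, 0).
  primal value c^T x* = 33.
Solving the dual: y* = (0, 0, 1.5).
  dual value b^T y* = 33.
Strong duality: c^T x* = b^T y*. Confirmed.

33


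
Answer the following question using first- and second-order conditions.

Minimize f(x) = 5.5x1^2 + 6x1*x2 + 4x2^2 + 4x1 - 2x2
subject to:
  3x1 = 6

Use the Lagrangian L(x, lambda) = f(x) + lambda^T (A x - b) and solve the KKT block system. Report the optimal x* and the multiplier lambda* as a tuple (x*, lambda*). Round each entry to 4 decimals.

Form the Lagrangian:
  L(x, lambda) = (1/2) x^T Q x + c^T x + lambda^T (A x - b)
Stationarity (grad_x L = 0): Q x + c + A^T lambda = 0.
Primal feasibility: A x = b.

This gives the KKT block system:
  [ Q   A^T ] [ x     ]   [-c ]
  [ A    0  ] [ lambda ] = [ b ]

Solving the linear system:
  x*      = (2, -1.25)
  lambda* = (-6.1667)
  f(x*)   = 23.75

x* = (2, -1.25), lambda* = (-6.1667)


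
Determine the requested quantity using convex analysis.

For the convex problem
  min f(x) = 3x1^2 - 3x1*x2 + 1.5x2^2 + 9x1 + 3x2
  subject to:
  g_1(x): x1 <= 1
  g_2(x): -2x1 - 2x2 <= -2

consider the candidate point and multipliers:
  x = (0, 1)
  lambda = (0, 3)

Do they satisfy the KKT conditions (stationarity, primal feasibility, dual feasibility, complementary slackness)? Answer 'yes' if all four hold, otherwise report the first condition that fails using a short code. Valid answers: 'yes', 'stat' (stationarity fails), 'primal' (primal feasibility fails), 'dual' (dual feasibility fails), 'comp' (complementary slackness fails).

Gradient of f: grad f(x) = Q x + c = (6, 6)
Constraint values g_i(x) = a_i^T x - b_i:
  g_1((0, 1)) = -1
  g_2((0, 1)) = 0
Stationarity residual: grad f(x) + sum_i lambda_i a_i = (0, 0)
  -> stationarity OK
Primal feasibility (all g_i <= 0): OK
Dual feasibility (all lambda_i >= 0): OK
Complementary slackness (lambda_i * g_i(x) = 0 for all i): OK

Verdict: yes, KKT holds.

yes


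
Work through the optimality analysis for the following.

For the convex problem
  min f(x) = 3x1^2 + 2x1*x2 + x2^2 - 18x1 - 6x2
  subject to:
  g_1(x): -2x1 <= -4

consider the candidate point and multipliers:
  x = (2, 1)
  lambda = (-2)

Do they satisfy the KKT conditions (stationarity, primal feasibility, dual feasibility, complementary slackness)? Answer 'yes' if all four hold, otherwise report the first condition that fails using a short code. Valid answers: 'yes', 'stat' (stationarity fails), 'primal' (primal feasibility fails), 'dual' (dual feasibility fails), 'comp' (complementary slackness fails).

Gradient of f: grad f(x) = Q x + c = (-4, 0)
Constraint values g_i(x) = a_i^T x - b_i:
  g_1((2, 1)) = 0
Stationarity residual: grad f(x) + sum_i lambda_i a_i = (0, 0)
  -> stationarity OK
Primal feasibility (all g_i <= 0): OK
Dual feasibility (all lambda_i >= 0): FAILS
Complementary slackness (lambda_i * g_i(x) = 0 for all i): OK

Verdict: the first failing condition is dual_feasibility -> dual.

dual


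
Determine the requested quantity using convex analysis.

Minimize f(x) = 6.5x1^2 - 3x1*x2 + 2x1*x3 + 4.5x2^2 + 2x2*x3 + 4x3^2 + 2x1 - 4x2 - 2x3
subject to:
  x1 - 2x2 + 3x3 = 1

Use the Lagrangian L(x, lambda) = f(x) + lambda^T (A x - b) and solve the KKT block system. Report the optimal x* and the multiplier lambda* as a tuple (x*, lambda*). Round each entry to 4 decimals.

Form the Lagrangian:
  L(x, lambda) = (1/2) x^T Q x + c^T x + lambda^T (A x - b)
Stationarity (grad_x L = 0): Q x + c + A^T lambda = 0.
Primal feasibility: A x = b.

This gives the KKT block system:
  [ Q   A^T ] [ x     ]   [-c ]
  [ A    0  ] [ lambda ] = [ b ]

Solving the linear system:
  x*      = (-0.1454, 0.1505, 0.4821)
  lambda* = (-0.6224)
  f(x*)   = -0.6173

x* = (-0.1454, 0.1505, 0.4821), lambda* = (-0.6224)


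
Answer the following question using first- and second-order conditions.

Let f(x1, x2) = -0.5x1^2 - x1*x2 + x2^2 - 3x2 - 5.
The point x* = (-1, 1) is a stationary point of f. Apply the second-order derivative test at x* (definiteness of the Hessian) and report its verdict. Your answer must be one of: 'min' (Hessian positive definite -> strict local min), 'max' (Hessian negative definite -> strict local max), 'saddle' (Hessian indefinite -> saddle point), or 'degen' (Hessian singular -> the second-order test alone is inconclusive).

Compute the Hessian H = grad^2 f:
  H = [[-1, -1], [-1, 2]]
Verify stationarity: grad f(x*) = H x* + g = (0, 0).
Eigenvalues of H: -1.3028, 2.3028.
Eigenvalues have mixed signs, so H is indefinite -> x* is a saddle point.

saddle


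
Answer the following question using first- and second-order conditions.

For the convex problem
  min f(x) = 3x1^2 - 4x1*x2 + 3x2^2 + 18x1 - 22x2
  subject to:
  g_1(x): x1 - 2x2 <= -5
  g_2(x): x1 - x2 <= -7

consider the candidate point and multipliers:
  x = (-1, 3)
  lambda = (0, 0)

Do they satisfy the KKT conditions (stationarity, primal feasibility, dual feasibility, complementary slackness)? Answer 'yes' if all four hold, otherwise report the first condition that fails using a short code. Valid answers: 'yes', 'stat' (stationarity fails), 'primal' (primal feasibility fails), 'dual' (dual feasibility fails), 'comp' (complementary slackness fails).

Gradient of f: grad f(x) = Q x + c = (0, 0)
Constraint values g_i(x) = a_i^T x - b_i:
  g_1((-1, 3)) = -2
  g_2((-1, 3)) = 3
Stationarity residual: grad f(x) + sum_i lambda_i a_i = (0, 0)
  -> stationarity OK
Primal feasibility (all g_i <= 0): FAILS
Dual feasibility (all lambda_i >= 0): OK
Complementary slackness (lambda_i * g_i(x) = 0 for all i): OK

Verdict: the first failing condition is primal_feasibility -> primal.

primal


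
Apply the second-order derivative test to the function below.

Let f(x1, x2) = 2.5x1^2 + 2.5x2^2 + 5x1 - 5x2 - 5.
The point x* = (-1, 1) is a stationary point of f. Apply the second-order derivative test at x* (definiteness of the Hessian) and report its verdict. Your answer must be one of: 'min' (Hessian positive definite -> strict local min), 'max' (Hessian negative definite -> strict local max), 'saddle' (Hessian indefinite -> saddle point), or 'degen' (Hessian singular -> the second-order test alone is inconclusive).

Compute the Hessian H = grad^2 f:
  H = [[5, 0], [0, 5]]
Verify stationarity: grad f(x*) = H x* + g = (0, 0).
Eigenvalues of H: 5, 5.
Both eigenvalues > 0, so H is positive definite -> x* is a strict local min.

min


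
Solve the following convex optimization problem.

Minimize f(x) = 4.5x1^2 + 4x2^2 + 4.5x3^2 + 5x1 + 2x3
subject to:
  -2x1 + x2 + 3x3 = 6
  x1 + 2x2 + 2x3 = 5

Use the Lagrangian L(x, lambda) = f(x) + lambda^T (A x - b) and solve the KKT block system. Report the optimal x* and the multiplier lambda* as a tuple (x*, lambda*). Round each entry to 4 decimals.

Form the Lagrangian:
  L(x, lambda) = (1/2) x^T Q x + c^T x + lambda^T (A x - b)
Stationarity (grad_x L = 0): Q x + c + A^T lambda = 0.
Primal feasibility: A x = b.

This gives the KKT block system:
  [ Q   A^T ] [ x     ]   [-c ]
  [ A    0  ] [ lambda ] = [ b ]

Solving the linear system:
  x*      = (-0.3509, 1.364, 1.3114)
  lambda* = (-1.4455, -4.7332)
  f(x*)   = 16.6038

x* = (-0.3509, 1.364, 1.3114), lambda* = (-1.4455, -4.7332)


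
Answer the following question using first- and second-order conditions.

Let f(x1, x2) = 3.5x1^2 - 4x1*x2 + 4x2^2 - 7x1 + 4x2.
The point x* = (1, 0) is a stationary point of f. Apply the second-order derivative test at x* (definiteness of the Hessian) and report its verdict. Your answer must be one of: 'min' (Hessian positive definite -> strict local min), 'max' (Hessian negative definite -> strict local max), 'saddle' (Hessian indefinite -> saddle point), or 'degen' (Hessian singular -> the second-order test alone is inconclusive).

Compute the Hessian H = grad^2 f:
  H = [[7, -4], [-4, 8]]
Verify stationarity: grad f(x*) = H x* + g = (0, 0).
Eigenvalues of H: 3.4689, 11.5311.
Both eigenvalues > 0, so H is positive definite -> x* is a strict local min.

min


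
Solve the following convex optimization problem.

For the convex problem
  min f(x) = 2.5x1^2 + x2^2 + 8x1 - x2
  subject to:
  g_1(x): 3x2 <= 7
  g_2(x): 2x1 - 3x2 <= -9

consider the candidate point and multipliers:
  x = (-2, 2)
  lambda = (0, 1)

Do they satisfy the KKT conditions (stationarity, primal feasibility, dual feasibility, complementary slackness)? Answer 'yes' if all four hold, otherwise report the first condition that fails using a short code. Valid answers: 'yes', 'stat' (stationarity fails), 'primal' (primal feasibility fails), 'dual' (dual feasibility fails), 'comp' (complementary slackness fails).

Gradient of f: grad f(x) = Q x + c = (-2, 3)
Constraint values g_i(x) = a_i^T x - b_i:
  g_1((-2, 2)) = -1
  g_2((-2, 2)) = -1
Stationarity residual: grad f(x) + sum_i lambda_i a_i = (0, 0)
  -> stationarity OK
Primal feasibility (all g_i <= 0): OK
Dual feasibility (all lambda_i >= 0): OK
Complementary slackness (lambda_i * g_i(x) = 0 for all i): FAILS

Verdict: the first failing condition is complementary_slackness -> comp.

comp


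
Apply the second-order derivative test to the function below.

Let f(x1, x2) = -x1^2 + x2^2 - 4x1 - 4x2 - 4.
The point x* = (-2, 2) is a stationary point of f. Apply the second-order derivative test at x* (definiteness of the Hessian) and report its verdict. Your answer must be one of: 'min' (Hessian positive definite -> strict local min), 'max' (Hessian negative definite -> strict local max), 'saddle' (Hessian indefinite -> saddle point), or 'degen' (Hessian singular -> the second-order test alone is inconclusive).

Compute the Hessian H = grad^2 f:
  H = [[-2, 0], [0, 2]]
Verify stationarity: grad f(x*) = H x* + g = (0, 0).
Eigenvalues of H: -2, 2.
Eigenvalues have mixed signs, so H is indefinite -> x* is a saddle point.

saddle


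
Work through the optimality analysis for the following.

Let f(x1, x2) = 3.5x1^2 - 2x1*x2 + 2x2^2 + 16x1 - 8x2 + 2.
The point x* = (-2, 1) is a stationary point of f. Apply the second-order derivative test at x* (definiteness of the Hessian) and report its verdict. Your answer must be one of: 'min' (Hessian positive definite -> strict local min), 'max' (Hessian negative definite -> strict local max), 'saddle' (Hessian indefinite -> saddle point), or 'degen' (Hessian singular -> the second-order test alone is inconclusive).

Compute the Hessian H = grad^2 f:
  H = [[7, -2], [-2, 4]]
Verify stationarity: grad f(x*) = H x* + g = (0, 0).
Eigenvalues of H: 3, 8.
Both eigenvalues > 0, so H is positive definite -> x* is a strict local min.

min


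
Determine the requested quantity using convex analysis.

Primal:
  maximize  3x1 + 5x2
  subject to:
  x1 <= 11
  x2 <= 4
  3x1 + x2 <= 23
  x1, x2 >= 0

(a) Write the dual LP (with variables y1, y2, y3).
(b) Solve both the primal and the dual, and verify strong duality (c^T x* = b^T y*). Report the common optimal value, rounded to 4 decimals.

The standard primal-dual pair for 'max c^T x s.t. A x <= b, x >= 0' is:
  Dual:  min b^T y  s.t.  A^T y >= c,  y >= 0.

So the dual LP is:
  minimize  11y1 + 4y2 + 23y3
  subject to:
    y1 + 3y3 >= 3
    y2 + y3 >= 5
    y1, y2, y3 >= 0

Solving the primal: x* = (6.3333, 4).
  primal value c^T x* = 39.
Solving the dual: y* = (0, 4, 1).
  dual value b^T y* = 39.
Strong duality: c^T x* = b^T y*. Confirmed.

39


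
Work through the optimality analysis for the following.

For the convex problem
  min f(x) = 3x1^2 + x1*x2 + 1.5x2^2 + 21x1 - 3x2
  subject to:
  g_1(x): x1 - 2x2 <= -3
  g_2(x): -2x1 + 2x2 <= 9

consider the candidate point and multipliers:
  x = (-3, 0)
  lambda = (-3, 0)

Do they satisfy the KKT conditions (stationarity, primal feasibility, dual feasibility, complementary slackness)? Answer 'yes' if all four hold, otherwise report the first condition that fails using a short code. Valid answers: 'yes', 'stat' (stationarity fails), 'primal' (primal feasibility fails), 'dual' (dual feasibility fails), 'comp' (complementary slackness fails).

Gradient of f: grad f(x) = Q x + c = (3, -6)
Constraint values g_i(x) = a_i^T x - b_i:
  g_1((-3, 0)) = 0
  g_2((-3, 0)) = -3
Stationarity residual: grad f(x) + sum_i lambda_i a_i = (0, 0)
  -> stationarity OK
Primal feasibility (all g_i <= 0): OK
Dual feasibility (all lambda_i >= 0): FAILS
Complementary slackness (lambda_i * g_i(x) = 0 for all i): OK

Verdict: the first failing condition is dual_feasibility -> dual.

dual


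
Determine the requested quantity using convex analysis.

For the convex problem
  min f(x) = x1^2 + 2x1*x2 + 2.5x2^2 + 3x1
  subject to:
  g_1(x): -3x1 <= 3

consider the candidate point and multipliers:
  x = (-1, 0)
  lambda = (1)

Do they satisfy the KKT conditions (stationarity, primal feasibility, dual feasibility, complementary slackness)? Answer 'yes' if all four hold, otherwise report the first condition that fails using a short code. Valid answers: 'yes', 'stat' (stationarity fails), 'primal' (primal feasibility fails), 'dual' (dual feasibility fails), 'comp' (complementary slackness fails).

Gradient of f: grad f(x) = Q x + c = (1, -2)
Constraint values g_i(x) = a_i^T x - b_i:
  g_1((-1, 0)) = 0
Stationarity residual: grad f(x) + sum_i lambda_i a_i = (-2, -2)
  -> stationarity FAILS
Primal feasibility (all g_i <= 0): OK
Dual feasibility (all lambda_i >= 0): OK
Complementary slackness (lambda_i * g_i(x) = 0 for all i): OK

Verdict: the first failing condition is stationarity -> stat.

stat


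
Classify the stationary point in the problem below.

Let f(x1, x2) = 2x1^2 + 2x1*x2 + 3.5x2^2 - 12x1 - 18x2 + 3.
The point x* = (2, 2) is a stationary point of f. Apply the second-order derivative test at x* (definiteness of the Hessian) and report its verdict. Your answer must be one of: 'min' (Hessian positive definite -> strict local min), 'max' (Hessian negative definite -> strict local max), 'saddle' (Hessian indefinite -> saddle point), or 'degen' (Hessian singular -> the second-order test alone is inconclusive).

Compute the Hessian H = grad^2 f:
  H = [[4, 2], [2, 7]]
Verify stationarity: grad f(x*) = H x* + g = (0, 0).
Eigenvalues of H: 3, 8.
Both eigenvalues > 0, so H is positive definite -> x* is a strict local min.

min


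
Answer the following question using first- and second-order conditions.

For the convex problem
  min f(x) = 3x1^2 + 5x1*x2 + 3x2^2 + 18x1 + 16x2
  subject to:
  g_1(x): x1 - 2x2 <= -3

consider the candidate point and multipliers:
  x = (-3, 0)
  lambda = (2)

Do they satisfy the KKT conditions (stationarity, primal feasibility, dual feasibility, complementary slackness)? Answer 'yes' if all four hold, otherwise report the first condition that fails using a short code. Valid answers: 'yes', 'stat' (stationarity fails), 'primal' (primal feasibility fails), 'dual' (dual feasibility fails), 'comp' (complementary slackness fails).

Gradient of f: grad f(x) = Q x + c = (0, 1)
Constraint values g_i(x) = a_i^T x - b_i:
  g_1((-3, 0)) = 0
Stationarity residual: grad f(x) + sum_i lambda_i a_i = (2, -3)
  -> stationarity FAILS
Primal feasibility (all g_i <= 0): OK
Dual feasibility (all lambda_i >= 0): OK
Complementary slackness (lambda_i * g_i(x) = 0 for all i): OK

Verdict: the first failing condition is stationarity -> stat.

stat


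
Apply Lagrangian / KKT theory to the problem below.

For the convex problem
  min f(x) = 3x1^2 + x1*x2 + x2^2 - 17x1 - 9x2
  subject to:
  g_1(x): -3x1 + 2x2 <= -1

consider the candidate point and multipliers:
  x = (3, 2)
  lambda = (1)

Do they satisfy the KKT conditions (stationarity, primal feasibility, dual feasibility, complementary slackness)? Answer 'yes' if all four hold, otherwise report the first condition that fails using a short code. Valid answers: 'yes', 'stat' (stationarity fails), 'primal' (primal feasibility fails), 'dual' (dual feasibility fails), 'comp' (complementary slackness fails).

Gradient of f: grad f(x) = Q x + c = (3, -2)
Constraint values g_i(x) = a_i^T x - b_i:
  g_1((3, 2)) = -4
Stationarity residual: grad f(x) + sum_i lambda_i a_i = (0, 0)
  -> stationarity OK
Primal feasibility (all g_i <= 0): OK
Dual feasibility (all lambda_i >= 0): OK
Complementary slackness (lambda_i * g_i(x) = 0 for all i): FAILS

Verdict: the first failing condition is complementary_slackness -> comp.

comp


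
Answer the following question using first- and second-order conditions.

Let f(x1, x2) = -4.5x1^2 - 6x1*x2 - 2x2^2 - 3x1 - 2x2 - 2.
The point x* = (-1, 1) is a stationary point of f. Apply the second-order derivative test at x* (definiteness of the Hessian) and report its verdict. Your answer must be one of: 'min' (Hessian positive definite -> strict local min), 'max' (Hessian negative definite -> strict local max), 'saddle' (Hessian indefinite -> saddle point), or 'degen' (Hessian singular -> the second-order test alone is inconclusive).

Compute the Hessian H = grad^2 f:
  H = [[-9, -6], [-6, -4]]
Verify stationarity: grad f(x*) = H x* + g = (0, 0).
Eigenvalues of H: -13, 0.
H has a zero eigenvalue (singular; negative semidefinite but not definite), so H is neither positive definite, negative definite, nor indefinite. The second-order test alone is inconclusive -> degen.
(Indeed, f is constant along the null direction of H through x*, so x* is not a strict local extremum.)

degen


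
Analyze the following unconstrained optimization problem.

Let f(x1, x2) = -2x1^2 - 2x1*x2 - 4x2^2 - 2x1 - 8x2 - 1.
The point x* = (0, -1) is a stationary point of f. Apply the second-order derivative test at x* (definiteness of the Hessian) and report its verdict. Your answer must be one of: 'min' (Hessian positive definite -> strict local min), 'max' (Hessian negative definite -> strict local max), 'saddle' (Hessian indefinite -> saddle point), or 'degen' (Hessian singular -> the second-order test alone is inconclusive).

Compute the Hessian H = grad^2 f:
  H = [[-4, -2], [-2, -8]]
Verify stationarity: grad f(x*) = H x* + g = (0, 0).
Eigenvalues of H: -8.8284, -3.1716.
Both eigenvalues < 0, so H is negative definite -> x* is a strict local max.

max


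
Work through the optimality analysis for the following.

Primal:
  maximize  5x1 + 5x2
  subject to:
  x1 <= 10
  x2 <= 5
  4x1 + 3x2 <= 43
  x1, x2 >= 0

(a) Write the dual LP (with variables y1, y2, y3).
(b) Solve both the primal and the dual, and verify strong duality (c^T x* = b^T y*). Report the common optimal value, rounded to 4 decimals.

The standard primal-dual pair for 'max c^T x s.t. A x <= b, x >= 0' is:
  Dual:  min b^T y  s.t.  A^T y >= c,  y >= 0.

So the dual LP is:
  minimize  10y1 + 5y2 + 43y3
  subject to:
    y1 + 4y3 >= 5
    y2 + 3y3 >= 5
    y1, y2, y3 >= 0

Solving the primal: x* = (7, 5).
  primal value c^T x* = 60.
Solving the dual: y* = (0, 1.25, 1.25).
  dual value b^T y* = 60.
Strong duality: c^T x* = b^T y*. Confirmed.

60


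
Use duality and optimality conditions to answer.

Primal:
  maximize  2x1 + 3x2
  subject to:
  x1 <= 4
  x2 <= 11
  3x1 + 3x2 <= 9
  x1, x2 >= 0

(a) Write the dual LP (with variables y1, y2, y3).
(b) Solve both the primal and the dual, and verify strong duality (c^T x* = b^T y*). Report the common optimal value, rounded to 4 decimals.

The standard primal-dual pair for 'max c^T x s.t. A x <= b, x >= 0' is:
  Dual:  min b^T y  s.t.  A^T y >= c,  y >= 0.

So the dual LP is:
  minimize  4y1 + 11y2 + 9y3
  subject to:
    y1 + 3y3 >= 2
    y2 + 3y3 >= 3
    y1, y2, y3 >= 0

Solving the primal: x* = (0, 3).
  primal value c^T x* = 9.
Solving the dual: y* = (0, 0, 1).
  dual value b^T y* = 9.
Strong duality: c^T x* = b^T y*. Confirmed.

9


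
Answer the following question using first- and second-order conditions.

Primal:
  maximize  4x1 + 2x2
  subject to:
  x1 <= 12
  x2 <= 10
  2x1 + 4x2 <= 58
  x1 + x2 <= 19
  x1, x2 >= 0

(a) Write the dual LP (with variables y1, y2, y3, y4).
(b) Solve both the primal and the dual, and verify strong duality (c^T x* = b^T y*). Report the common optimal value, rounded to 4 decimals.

The standard primal-dual pair for 'max c^T x s.t. A x <= b, x >= 0' is:
  Dual:  min b^T y  s.t.  A^T y >= c,  y >= 0.

So the dual LP is:
  minimize  12y1 + 10y2 + 58y3 + 19y4
  subject to:
    y1 + 2y3 + y4 >= 4
    y2 + 4y3 + y4 >= 2
    y1, y2, y3, y4 >= 0

Solving the primal: x* = (12, 7).
  primal value c^T x* = 62.
Solving the dual: y* = (2, 0, 0, 2).
  dual value b^T y* = 62.
Strong duality: c^T x* = b^T y*. Confirmed.

62


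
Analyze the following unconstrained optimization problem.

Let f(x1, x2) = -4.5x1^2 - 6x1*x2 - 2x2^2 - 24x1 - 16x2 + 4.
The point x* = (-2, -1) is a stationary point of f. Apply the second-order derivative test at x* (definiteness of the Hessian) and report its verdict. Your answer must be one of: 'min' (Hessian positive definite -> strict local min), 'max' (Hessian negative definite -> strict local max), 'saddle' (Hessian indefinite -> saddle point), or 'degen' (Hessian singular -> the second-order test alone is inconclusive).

Compute the Hessian H = grad^2 f:
  H = [[-9, -6], [-6, -4]]
Verify stationarity: grad f(x*) = H x* + g = (0, 0).
Eigenvalues of H: -13, 0.
H has a zero eigenvalue (singular; negative semidefinite but not definite), so H is neither positive definite, negative definite, nor indefinite. The second-order test alone is inconclusive -> degen.
(Indeed, f is constant along the null direction of H through x*, so x* is not a strict local extremum.)

degen


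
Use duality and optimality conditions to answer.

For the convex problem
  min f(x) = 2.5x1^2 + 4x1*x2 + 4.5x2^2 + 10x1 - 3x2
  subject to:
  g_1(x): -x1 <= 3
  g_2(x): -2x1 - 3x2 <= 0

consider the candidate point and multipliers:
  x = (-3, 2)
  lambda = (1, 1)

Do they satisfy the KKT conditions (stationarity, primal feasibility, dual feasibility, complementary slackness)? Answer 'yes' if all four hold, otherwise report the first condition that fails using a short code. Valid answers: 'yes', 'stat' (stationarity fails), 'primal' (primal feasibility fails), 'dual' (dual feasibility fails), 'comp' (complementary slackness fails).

Gradient of f: grad f(x) = Q x + c = (3, 3)
Constraint values g_i(x) = a_i^T x - b_i:
  g_1((-3, 2)) = 0
  g_2((-3, 2)) = 0
Stationarity residual: grad f(x) + sum_i lambda_i a_i = (0, 0)
  -> stationarity OK
Primal feasibility (all g_i <= 0): OK
Dual feasibility (all lambda_i >= 0): OK
Complementary slackness (lambda_i * g_i(x) = 0 for all i): OK

Verdict: yes, KKT holds.

yes


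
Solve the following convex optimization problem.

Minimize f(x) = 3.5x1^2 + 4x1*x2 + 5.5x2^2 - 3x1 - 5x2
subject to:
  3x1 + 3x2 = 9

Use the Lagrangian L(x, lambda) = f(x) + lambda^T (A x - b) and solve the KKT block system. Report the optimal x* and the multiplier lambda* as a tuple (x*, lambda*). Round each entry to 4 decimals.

Form the Lagrangian:
  L(x, lambda) = (1/2) x^T Q x + c^T x + lambda^T (A x - b)
Stationarity (grad_x L = 0): Q x + c + A^T lambda = 0.
Primal feasibility: A x = b.

This gives the KKT block system:
  [ Q   A^T ] [ x     ]   [-c ]
  [ A    0  ] [ lambda ] = [ b ]

Solving the linear system:
  x*      = (1.9, 1.1)
  lambda* = (-4.9)
  f(x*)   = 16.45

x* = (1.9, 1.1), lambda* = (-4.9)


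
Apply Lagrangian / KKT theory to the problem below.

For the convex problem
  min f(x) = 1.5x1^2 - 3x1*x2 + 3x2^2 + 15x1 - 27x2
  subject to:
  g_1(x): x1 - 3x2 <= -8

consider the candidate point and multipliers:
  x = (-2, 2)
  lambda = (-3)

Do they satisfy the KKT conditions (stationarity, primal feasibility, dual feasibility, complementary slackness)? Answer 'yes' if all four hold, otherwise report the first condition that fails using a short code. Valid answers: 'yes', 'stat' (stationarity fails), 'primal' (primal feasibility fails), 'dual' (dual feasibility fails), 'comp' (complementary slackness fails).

Gradient of f: grad f(x) = Q x + c = (3, -9)
Constraint values g_i(x) = a_i^T x - b_i:
  g_1((-2, 2)) = 0
Stationarity residual: grad f(x) + sum_i lambda_i a_i = (0, 0)
  -> stationarity OK
Primal feasibility (all g_i <= 0): OK
Dual feasibility (all lambda_i >= 0): FAILS
Complementary slackness (lambda_i * g_i(x) = 0 for all i): OK

Verdict: the first failing condition is dual_feasibility -> dual.

dual


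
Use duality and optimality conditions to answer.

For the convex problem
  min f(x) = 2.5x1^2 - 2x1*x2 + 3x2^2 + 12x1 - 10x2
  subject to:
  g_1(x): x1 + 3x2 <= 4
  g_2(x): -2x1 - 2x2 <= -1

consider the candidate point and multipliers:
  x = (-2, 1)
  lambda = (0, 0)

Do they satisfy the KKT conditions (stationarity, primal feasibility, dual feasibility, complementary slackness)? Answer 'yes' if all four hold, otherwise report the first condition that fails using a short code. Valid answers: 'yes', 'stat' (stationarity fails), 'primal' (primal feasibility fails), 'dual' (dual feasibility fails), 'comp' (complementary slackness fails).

Gradient of f: grad f(x) = Q x + c = (0, 0)
Constraint values g_i(x) = a_i^T x - b_i:
  g_1((-2, 1)) = -3
  g_2((-2, 1)) = 3
Stationarity residual: grad f(x) + sum_i lambda_i a_i = (0, 0)
  -> stationarity OK
Primal feasibility (all g_i <= 0): FAILS
Dual feasibility (all lambda_i >= 0): OK
Complementary slackness (lambda_i * g_i(x) = 0 for all i): OK

Verdict: the first failing condition is primal_feasibility -> primal.

primal


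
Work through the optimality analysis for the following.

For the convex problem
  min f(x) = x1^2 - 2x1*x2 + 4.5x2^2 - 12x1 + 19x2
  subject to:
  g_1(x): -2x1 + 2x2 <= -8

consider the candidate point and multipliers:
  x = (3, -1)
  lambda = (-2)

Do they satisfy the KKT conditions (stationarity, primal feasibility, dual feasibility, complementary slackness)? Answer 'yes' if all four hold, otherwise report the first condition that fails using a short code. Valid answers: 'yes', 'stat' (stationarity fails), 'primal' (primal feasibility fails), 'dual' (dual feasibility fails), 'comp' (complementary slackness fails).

Gradient of f: grad f(x) = Q x + c = (-4, 4)
Constraint values g_i(x) = a_i^T x - b_i:
  g_1((3, -1)) = 0
Stationarity residual: grad f(x) + sum_i lambda_i a_i = (0, 0)
  -> stationarity OK
Primal feasibility (all g_i <= 0): OK
Dual feasibility (all lambda_i >= 0): FAILS
Complementary slackness (lambda_i * g_i(x) = 0 for all i): OK

Verdict: the first failing condition is dual_feasibility -> dual.

dual


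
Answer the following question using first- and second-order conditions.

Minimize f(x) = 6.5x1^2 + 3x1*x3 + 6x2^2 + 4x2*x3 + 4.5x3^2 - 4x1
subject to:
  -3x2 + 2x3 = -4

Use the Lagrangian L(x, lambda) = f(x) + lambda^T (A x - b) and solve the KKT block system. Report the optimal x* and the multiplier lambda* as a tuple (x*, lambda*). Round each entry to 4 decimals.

Form the Lagrangian:
  L(x, lambda) = (1/2) x^T Q x + c^T x + lambda^T (A x - b)
Stationarity (grad_x L = 0): Q x + c + A^T lambda = 0.
Primal feasibility: A x = b.

This gives the KKT block system:
  [ Q   A^T ] [ x     ]   [-c ]
  [ A    0  ] [ lambda ] = [ b ]

Solving the linear system:
  x*      = (0.5135, 0.7387, -0.8919)
  lambda* = (1.7658)
  f(x*)   = 2.5045

x* = (0.5135, 0.7387, -0.8919), lambda* = (1.7658)


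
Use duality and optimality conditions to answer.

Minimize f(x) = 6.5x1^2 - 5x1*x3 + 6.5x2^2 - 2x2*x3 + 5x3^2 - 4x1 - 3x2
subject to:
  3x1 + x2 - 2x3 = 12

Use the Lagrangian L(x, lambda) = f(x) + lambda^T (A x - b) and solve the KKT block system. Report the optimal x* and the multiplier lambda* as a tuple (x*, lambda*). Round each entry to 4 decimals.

Form the Lagrangian:
  L(x, lambda) = (1/2) x^T Q x + c^T x + lambda^T (A x - b)
Stationarity (grad_x L = 0): Q x + c + A^T lambda = 0.
Primal feasibility: A x = b.

This gives the KKT block system:
  [ Q   A^T ] [ x     ]   [-c ]
  [ A    0  ] [ lambda ] = [ b ]

Solving the linear system:
  x*      = (3.0137, 1.1091, -0.9248)
  lambda* = (-13.2676)
  f(x*)   = 71.9148

x* = (3.0137, 1.1091, -0.9248), lambda* = (-13.2676)


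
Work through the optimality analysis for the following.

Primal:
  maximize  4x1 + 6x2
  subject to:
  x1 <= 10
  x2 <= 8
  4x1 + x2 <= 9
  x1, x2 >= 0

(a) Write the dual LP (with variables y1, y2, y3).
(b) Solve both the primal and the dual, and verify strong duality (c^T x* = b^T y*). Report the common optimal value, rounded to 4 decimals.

The standard primal-dual pair for 'max c^T x s.t. A x <= b, x >= 0' is:
  Dual:  min b^T y  s.t.  A^T y >= c,  y >= 0.

So the dual LP is:
  minimize  10y1 + 8y2 + 9y3
  subject to:
    y1 + 4y3 >= 4
    y2 + y3 >= 6
    y1, y2, y3 >= 0

Solving the primal: x* = (0.25, 8).
  primal value c^T x* = 49.
Solving the dual: y* = (0, 5, 1).
  dual value b^T y* = 49.
Strong duality: c^T x* = b^T y*. Confirmed.

49


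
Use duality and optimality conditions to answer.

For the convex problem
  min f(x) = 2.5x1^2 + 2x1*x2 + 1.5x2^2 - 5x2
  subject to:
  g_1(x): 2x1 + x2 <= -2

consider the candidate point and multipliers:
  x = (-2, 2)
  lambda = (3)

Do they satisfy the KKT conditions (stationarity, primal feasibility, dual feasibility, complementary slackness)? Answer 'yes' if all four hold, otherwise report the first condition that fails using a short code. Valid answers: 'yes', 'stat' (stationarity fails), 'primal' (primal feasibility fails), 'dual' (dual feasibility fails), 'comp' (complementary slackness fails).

Gradient of f: grad f(x) = Q x + c = (-6, -3)
Constraint values g_i(x) = a_i^T x - b_i:
  g_1((-2, 2)) = 0
Stationarity residual: grad f(x) + sum_i lambda_i a_i = (0, 0)
  -> stationarity OK
Primal feasibility (all g_i <= 0): OK
Dual feasibility (all lambda_i >= 0): OK
Complementary slackness (lambda_i * g_i(x) = 0 for all i): OK

Verdict: yes, KKT holds.

yes


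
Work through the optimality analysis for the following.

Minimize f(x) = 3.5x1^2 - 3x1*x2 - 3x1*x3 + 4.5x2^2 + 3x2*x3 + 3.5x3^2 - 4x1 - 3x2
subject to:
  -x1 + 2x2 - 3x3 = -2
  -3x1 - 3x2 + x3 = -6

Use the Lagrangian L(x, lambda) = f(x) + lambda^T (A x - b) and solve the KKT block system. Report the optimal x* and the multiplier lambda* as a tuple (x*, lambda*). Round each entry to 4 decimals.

Form the Lagrangian:
  L(x, lambda) = (1/2) x^T Q x + c^T x + lambda^T (A x - b)
Stationarity (grad_x L = 0): Q x + c + A^T lambda = 0.
Primal feasibility: A x = b.

This gives the KKT block system:
  [ Q   A^T ] [ x     ]   [-c ]
  [ A    0  ] [ lambda ] = [ b ]

Solving the linear system:
  x*      = (1.5241, 0.6798, 0.6118)
  lambda* = (0.8043, 0.6633)
  f(x*)   = -1.2738

x* = (1.5241, 0.6798, 0.6118), lambda* = (0.8043, 0.6633)


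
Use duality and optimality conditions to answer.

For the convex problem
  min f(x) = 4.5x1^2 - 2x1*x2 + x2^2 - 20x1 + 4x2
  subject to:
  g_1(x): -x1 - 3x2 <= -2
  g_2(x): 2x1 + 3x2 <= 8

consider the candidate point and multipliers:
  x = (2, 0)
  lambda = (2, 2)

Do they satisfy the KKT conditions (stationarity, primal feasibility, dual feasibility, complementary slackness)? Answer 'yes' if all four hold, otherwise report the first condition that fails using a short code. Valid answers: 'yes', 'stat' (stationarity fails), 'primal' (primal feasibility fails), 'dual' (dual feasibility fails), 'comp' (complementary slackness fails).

Gradient of f: grad f(x) = Q x + c = (-2, 0)
Constraint values g_i(x) = a_i^T x - b_i:
  g_1((2, 0)) = 0
  g_2((2, 0)) = -4
Stationarity residual: grad f(x) + sum_i lambda_i a_i = (0, 0)
  -> stationarity OK
Primal feasibility (all g_i <= 0): OK
Dual feasibility (all lambda_i >= 0): OK
Complementary slackness (lambda_i * g_i(x) = 0 for all i): FAILS

Verdict: the first failing condition is complementary_slackness -> comp.

comp


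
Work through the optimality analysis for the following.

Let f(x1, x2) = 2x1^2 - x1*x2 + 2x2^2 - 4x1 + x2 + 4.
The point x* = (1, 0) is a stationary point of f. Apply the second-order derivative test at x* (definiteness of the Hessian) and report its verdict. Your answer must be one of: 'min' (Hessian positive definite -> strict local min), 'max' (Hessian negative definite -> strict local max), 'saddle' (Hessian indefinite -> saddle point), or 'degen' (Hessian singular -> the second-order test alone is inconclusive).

Compute the Hessian H = grad^2 f:
  H = [[4, -1], [-1, 4]]
Verify stationarity: grad f(x*) = H x* + g = (0, 0).
Eigenvalues of H: 3, 5.
Both eigenvalues > 0, so H is positive definite -> x* is a strict local min.

min


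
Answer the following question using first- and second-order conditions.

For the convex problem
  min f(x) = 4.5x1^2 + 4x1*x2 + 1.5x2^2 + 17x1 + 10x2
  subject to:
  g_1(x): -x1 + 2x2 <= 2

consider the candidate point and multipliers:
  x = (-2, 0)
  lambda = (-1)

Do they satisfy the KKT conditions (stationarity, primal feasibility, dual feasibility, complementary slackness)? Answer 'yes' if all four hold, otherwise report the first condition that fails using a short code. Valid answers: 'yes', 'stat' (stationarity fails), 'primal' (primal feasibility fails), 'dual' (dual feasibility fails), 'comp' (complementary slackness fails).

Gradient of f: grad f(x) = Q x + c = (-1, 2)
Constraint values g_i(x) = a_i^T x - b_i:
  g_1((-2, 0)) = 0
Stationarity residual: grad f(x) + sum_i lambda_i a_i = (0, 0)
  -> stationarity OK
Primal feasibility (all g_i <= 0): OK
Dual feasibility (all lambda_i >= 0): FAILS
Complementary slackness (lambda_i * g_i(x) = 0 for all i): OK

Verdict: the first failing condition is dual_feasibility -> dual.

dual


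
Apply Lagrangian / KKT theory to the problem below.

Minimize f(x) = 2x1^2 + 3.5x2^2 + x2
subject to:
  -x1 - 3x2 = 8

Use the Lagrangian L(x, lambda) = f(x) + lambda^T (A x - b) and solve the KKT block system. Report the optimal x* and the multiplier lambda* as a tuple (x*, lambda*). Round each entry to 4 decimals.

Form the Lagrangian:
  L(x, lambda) = (1/2) x^T Q x + c^T x + lambda^T (A x - b)
Stationarity (grad_x L = 0): Q x + c + A^T lambda = 0.
Primal feasibility: A x = b.

This gives the KKT block system:
  [ Q   A^T ] [ x     ]   [-c ]
  [ A    0  ] [ lambda ] = [ b ]

Solving the linear system:
  x*      = (-1.2326, -2.2558)
  lambda* = (-4.9302)
  f(x*)   = 18.593

x* = (-1.2326, -2.2558), lambda* = (-4.9302)
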